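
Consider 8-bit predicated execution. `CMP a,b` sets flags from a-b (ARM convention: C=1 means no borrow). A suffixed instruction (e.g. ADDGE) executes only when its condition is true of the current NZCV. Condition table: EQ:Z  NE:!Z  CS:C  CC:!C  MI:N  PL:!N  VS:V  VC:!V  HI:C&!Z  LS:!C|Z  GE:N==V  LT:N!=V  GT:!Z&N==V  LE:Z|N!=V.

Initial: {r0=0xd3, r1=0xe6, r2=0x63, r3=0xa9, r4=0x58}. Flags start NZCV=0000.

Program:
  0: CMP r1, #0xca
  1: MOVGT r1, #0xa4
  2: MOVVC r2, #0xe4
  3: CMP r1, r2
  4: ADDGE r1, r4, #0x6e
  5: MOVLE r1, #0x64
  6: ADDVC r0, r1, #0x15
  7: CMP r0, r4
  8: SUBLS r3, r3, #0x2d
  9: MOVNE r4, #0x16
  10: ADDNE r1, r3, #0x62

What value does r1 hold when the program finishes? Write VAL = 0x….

VAL = 0x0b

[0] flags=0010 → (cmp)
[1] flags=0010 GT?T → r1=0xa4
[2] flags=0010 VC?T → r2=0xe4
[3] flags=1000 → (cmp)
[4] flags=1000 GE?F → skip
[5] flags=1000 LE?T → r1=0x64
[6] flags=1000 VC?T → r0=0x79
[7] flags=0010 → (cmp)
[8] flags=0010 LS?F → skip
[9] flags=0010 NE?T → r4=0x16
[10] flags=0010 NE?T → r1=0x0b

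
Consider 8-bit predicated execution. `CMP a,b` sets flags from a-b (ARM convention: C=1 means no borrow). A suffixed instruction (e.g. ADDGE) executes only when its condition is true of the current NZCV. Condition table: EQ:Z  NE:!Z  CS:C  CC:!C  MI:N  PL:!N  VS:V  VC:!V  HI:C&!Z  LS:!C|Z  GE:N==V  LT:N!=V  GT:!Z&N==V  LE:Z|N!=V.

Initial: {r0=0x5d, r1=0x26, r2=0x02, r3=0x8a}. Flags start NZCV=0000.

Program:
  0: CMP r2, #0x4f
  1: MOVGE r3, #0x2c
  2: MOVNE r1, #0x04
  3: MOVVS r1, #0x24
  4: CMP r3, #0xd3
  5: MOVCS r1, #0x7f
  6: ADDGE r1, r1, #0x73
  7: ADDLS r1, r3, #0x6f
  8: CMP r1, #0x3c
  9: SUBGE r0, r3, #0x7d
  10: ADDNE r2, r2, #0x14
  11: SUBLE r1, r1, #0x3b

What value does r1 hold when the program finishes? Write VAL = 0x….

[0] flags=1000 → (cmp)
[1] flags=1000 GE?F → skip
[2] flags=1000 NE?T → r1=0x04
[3] flags=1000 VS?F → skip
[4] flags=1000 → (cmp)
[5] flags=1000 CS?F → skip
[6] flags=1000 GE?F → skip
[7] flags=1000 LS?T → r1=0xf9
[8] flags=1010 → (cmp)
[9] flags=1010 GE?F → skip
[10] flags=1010 NE?T → r2=0x16
[11] flags=1010 LE?T → r1=0xbe

VAL = 0xbe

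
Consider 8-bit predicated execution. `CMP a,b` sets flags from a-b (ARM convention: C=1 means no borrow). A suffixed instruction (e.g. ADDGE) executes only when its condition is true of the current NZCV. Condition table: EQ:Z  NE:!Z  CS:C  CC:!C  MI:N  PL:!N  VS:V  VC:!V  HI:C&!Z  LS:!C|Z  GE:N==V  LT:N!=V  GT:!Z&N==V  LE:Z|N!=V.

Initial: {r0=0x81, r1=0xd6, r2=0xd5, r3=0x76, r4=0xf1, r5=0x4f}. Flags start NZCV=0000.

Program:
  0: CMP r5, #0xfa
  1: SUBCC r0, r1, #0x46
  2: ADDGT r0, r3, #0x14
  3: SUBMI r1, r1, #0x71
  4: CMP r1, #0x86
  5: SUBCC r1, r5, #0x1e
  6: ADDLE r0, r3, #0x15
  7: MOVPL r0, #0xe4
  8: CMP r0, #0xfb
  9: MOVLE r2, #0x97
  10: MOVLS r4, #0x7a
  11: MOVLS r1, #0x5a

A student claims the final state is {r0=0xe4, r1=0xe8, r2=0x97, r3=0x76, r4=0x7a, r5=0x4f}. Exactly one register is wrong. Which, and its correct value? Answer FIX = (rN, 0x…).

FIX = (r1, 0x5a)

[0] flags=0000 → (cmp)
[1] flags=0000 CC?T → r0=0x90
[2] flags=0000 GT?T → r0=0x8a
[3] flags=0000 MI?F → skip
[4] flags=0010 → (cmp)
[5] flags=0010 CC?F → skip
[6] flags=0010 LE?F → skip
[7] flags=0010 PL?T → r0=0xe4
[8] flags=1000 → (cmp)
[9] flags=1000 LE?T → r2=0x97
[10] flags=1000 LS?T → r4=0x7a
[11] flags=1000 LS?T → r1=0x5a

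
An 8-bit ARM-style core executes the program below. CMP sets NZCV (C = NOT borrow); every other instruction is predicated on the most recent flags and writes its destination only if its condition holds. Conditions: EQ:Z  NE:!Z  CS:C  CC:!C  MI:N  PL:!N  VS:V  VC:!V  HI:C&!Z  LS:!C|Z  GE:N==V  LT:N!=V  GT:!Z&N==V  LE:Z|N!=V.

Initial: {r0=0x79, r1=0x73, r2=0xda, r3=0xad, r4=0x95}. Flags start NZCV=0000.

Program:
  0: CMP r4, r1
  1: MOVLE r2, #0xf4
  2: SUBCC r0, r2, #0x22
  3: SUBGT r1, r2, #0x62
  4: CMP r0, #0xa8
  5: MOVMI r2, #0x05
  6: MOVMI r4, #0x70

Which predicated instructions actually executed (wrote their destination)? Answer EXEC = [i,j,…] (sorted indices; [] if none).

[0] flags=0011 → (cmp)
[1] flags=0011 LE?T → r2=0xf4
[2] flags=0011 CC?F → skip
[3] flags=0011 GT?F → skip
[4] flags=1001 → (cmp)
[5] flags=1001 MI?T → r2=0x05
[6] flags=1001 MI?T → r4=0x70

EXEC = [1,5,6]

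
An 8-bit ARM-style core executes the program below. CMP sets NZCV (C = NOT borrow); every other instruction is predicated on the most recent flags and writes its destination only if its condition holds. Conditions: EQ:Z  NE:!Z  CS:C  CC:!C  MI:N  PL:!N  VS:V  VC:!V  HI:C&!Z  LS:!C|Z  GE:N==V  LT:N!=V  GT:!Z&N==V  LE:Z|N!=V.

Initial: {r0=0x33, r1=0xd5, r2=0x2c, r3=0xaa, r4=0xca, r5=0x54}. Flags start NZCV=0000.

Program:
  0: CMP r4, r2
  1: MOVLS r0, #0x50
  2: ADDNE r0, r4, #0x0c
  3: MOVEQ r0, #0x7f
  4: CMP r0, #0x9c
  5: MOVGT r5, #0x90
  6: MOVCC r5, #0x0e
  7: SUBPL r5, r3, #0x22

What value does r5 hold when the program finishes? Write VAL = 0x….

VAL = 0x88

0: ✓ CMP  NZCV=1010
1: · MOVLS
2: ✓ ADDNE  r0←0xd6
3: · MOVEQ
4: ✓ CMP  NZCV=0010
5: ✓ MOVGT  r5←0x90
6: · MOVCC
7: ✓ SUBPL  r5←0x88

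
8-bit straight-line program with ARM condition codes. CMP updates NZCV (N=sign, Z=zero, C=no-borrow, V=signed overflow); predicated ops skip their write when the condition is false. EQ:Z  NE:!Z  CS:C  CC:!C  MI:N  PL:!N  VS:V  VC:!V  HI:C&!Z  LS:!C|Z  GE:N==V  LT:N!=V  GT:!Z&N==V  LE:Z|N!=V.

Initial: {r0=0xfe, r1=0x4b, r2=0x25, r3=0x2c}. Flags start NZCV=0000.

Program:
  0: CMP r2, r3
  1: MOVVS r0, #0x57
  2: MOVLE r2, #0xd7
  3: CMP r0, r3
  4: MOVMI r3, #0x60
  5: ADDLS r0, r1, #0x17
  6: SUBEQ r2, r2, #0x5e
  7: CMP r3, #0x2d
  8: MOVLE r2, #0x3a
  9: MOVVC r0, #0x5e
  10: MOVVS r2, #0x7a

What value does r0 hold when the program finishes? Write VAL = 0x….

0: ✓ CMP  NZCV=1000
1: · MOVVS
2: ✓ MOVLE  r2←0xd7
3: ✓ CMP  NZCV=1010
4: ✓ MOVMI  r3←0x60
5: · ADDLS
6: · SUBEQ
7: ✓ CMP  NZCV=0010
8: · MOVLE
9: ✓ MOVVC  r0←0x5e
10: · MOVVS

VAL = 0x5e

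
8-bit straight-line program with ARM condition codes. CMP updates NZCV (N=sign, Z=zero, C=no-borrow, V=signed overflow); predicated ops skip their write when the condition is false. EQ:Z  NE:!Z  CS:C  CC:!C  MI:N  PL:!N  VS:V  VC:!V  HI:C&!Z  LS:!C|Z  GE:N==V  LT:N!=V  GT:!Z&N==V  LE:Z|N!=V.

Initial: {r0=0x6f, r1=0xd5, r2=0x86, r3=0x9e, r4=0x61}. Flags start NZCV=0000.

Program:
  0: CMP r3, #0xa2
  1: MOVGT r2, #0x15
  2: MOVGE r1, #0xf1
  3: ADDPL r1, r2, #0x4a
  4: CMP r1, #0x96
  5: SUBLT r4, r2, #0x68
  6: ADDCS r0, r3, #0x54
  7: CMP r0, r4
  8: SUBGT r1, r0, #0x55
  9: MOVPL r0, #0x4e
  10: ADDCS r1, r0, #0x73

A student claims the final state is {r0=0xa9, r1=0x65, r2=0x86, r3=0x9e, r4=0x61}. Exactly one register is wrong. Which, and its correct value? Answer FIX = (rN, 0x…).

FIX = (r0, 0xf2)

[0] flags=1000 → (cmp)
[1] flags=1000 GT?F → skip
[2] flags=1000 GE?F → skip
[3] flags=1000 PL?F → skip
[4] flags=0010 → (cmp)
[5] flags=0010 LT?F → skip
[6] flags=0010 CS?T → r0=0xf2
[7] flags=1010 → (cmp)
[8] flags=1010 GT?F → skip
[9] flags=1010 PL?F → skip
[10] flags=1010 CS?T → r1=0x65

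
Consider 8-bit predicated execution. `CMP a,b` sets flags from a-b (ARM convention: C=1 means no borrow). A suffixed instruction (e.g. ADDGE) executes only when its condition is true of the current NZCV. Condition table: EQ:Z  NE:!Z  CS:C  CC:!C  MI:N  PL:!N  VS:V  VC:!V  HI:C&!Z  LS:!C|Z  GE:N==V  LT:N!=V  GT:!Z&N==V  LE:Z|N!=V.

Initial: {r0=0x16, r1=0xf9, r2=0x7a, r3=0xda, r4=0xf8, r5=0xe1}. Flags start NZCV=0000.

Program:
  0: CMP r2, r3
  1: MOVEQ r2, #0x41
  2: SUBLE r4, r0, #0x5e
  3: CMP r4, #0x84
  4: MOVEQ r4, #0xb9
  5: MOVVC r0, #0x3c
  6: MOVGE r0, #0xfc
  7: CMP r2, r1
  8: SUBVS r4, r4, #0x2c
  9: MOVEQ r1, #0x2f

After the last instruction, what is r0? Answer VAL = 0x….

[0] flags=1001 → (cmp)
[1] flags=1001 EQ?F → skip
[2] flags=1001 LE?F → skip
[3] flags=0010 → (cmp)
[4] flags=0010 EQ?F → skip
[5] flags=0010 VC?T → r0=0x3c
[6] flags=0010 GE?T → r0=0xfc
[7] flags=1001 → (cmp)
[8] flags=1001 VS?T → r4=0xcc
[9] flags=1001 EQ?F → skip

VAL = 0xfc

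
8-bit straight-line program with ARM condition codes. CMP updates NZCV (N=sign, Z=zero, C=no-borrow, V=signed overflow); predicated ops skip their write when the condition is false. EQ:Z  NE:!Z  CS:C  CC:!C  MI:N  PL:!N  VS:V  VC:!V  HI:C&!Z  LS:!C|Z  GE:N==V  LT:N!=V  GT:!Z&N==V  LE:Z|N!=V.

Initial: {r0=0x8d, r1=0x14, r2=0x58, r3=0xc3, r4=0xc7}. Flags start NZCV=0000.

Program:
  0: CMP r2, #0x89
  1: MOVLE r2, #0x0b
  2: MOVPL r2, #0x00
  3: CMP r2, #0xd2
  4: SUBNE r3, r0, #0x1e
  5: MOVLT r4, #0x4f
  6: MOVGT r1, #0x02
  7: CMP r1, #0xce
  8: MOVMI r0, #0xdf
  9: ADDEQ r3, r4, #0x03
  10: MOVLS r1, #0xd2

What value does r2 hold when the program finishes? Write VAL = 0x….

VAL = 0x58

[0] flags=1001 → (cmp)
[1] flags=1001 LE?F → skip
[2] flags=1001 PL?F → skip
[3] flags=1001 → (cmp)
[4] flags=1001 NE?T → r3=0x6f
[5] flags=1001 LT?F → skip
[6] flags=1001 GT?T → r1=0x02
[7] flags=0000 → (cmp)
[8] flags=0000 MI?F → skip
[9] flags=0000 EQ?F → skip
[10] flags=0000 LS?T → r1=0xd2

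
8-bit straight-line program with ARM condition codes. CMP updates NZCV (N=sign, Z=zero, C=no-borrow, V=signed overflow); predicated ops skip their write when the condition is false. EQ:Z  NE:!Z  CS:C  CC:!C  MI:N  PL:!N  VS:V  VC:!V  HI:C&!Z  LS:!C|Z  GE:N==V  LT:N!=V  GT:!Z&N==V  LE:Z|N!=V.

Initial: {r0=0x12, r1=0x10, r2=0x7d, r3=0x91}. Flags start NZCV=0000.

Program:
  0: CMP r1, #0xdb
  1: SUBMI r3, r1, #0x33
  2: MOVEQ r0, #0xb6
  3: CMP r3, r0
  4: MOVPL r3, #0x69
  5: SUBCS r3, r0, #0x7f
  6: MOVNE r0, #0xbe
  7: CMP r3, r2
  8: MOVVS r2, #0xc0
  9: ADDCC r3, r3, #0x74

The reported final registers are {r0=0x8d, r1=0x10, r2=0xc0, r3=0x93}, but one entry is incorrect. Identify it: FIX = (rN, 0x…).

0: ✓ CMP  NZCV=0000
1: · SUBMI
2: · MOVEQ
3: ✓ CMP  NZCV=0011
4: ✓ MOVPL  r3←0x69
5: ✓ SUBCS  r3←0x93
6: ✓ MOVNE  r0←0xbe
7: ✓ CMP  NZCV=0011
8: ✓ MOVVS  r2←0xc0
9: · ADDCC

FIX = (r0, 0xbe)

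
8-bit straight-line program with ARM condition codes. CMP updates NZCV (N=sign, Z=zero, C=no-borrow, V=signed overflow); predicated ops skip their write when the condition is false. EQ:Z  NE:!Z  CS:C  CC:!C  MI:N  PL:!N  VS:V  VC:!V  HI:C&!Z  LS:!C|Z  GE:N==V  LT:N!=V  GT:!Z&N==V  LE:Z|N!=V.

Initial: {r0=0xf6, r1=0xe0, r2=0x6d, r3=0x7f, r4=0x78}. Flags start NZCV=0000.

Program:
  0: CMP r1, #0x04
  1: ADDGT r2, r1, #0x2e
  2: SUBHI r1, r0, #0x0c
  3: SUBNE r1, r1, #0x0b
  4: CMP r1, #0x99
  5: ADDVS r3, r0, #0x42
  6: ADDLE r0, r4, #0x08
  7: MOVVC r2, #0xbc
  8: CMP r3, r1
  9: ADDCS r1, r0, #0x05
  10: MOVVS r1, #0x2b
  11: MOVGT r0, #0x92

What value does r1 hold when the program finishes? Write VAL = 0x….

VAL = 0x2b

[0] flags=1010 → (cmp)
[1] flags=1010 GT?F → skip
[2] flags=1010 HI?T → r1=0xea
[3] flags=1010 NE?T → r1=0xdf
[4] flags=0010 → (cmp)
[5] flags=0010 VS?F → skip
[6] flags=0010 LE?F → skip
[7] flags=0010 VC?T → r2=0xbc
[8] flags=1001 → (cmp)
[9] flags=1001 CS?F → skip
[10] flags=1001 VS?T → r1=0x2b
[11] flags=1001 GT?T → r0=0x92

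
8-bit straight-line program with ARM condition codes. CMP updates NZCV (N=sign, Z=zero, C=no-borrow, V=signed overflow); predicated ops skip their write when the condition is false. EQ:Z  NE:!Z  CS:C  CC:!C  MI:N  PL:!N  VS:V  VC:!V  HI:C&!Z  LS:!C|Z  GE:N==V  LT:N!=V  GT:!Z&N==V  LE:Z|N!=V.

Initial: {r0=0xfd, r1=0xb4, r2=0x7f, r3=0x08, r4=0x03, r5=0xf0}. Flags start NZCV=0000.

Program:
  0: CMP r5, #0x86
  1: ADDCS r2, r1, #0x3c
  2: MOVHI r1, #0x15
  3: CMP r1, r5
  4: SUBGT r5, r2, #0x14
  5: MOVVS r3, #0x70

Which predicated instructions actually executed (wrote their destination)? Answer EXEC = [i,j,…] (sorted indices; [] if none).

[0] flags=0010 → (cmp)
[1] flags=0010 CS?T → r2=0xf0
[2] flags=0010 HI?T → r1=0x15
[3] flags=0000 → (cmp)
[4] flags=0000 GT?T → r5=0xdc
[5] flags=0000 VS?F → skip

EXEC = [1,2,4]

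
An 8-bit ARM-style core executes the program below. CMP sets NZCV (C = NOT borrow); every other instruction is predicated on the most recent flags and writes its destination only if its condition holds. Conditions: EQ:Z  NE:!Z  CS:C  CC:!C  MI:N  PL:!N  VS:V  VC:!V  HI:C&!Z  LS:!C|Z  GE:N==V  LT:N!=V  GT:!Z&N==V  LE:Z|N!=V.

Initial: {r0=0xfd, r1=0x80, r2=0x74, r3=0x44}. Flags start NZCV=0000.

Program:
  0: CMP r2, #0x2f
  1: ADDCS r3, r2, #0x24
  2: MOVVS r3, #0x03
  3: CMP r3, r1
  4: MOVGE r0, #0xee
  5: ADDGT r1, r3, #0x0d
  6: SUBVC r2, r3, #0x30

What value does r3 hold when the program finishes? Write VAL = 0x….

VAL = 0x98

[0] flags=0010 → (cmp)
[1] flags=0010 CS?T → r3=0x98
[2] flags=0010 VS?F → skip
[3] flags=0010 → (cmp)
[4] flags=0010 GE?T → r0=0xee
[5] flags=0010 GT?T → r1=0xa5
[6] flags=0010 VC?T → r2=0x68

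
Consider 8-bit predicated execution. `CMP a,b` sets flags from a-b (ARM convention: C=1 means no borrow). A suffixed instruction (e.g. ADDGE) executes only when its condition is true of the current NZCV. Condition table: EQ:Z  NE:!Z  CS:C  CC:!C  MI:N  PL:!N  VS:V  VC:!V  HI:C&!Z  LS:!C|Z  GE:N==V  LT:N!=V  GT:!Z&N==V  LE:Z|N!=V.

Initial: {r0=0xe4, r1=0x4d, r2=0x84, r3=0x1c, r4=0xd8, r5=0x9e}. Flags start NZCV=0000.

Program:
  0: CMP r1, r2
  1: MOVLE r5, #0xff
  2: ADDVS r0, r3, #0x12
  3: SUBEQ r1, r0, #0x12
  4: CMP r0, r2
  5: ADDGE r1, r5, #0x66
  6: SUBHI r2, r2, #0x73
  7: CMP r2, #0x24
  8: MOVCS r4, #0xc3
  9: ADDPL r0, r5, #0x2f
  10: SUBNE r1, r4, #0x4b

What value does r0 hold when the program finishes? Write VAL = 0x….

VAL = 0xcd

[0] flags=1001 → (cmp)
[1] flags=1001 LE?F → skip
[2] flags=1001 VS?T → r0=0x2e
[3] flags=1001 EQ?F → skip
[4] flags=1001 → (cmp)
[5] flags=1001 GE?T → r1=0x04
[6] flags=1001 HI?F → skip
[7] flags=0011 → (cmp)
[8] flags=0011 CS?T → r4=0xc3
[9] flags=0011 PL?T → r0=0xcd
[10] flags=0011 NE?T → r1=0x78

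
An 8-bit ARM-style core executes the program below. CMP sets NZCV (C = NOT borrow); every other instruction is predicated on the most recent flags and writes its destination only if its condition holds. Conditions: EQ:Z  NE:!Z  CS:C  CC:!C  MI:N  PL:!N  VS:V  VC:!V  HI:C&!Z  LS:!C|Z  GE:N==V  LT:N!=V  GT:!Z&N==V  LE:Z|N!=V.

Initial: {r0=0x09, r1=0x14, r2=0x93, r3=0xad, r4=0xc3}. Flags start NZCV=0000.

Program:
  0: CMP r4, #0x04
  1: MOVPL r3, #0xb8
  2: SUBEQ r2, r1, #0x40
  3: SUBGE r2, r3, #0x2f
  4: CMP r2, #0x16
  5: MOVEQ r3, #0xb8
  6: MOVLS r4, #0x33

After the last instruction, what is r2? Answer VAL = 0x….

0: ✓ CMP  NZCV=1010
1: · MOVPL
2: · SUBEQ
3: · SUBGE
4: ✓ CMP  NZCV=0011
5: · MOVEQ
6: · MOVLS

VAL = 0x93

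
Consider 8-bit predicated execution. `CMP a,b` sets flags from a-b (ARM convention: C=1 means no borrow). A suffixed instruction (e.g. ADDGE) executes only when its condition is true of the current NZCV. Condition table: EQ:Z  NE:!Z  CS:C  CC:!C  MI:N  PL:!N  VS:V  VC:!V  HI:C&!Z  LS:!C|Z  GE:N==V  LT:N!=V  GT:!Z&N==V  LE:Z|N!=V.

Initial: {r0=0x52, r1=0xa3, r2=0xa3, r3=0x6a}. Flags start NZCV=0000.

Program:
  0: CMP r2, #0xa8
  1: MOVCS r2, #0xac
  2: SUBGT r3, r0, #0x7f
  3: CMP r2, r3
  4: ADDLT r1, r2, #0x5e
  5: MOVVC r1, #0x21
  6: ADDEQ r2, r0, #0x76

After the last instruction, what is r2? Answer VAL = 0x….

0: ✓ CMP  NZCV=1000
1: · MOVCS
2: · SUBGT
3: ✓ CMP  NZCV=0011
4: ✓ ADDLT  r1←0x01
5: · MOVVC
6: · ADDEQ

VAL = 0xa3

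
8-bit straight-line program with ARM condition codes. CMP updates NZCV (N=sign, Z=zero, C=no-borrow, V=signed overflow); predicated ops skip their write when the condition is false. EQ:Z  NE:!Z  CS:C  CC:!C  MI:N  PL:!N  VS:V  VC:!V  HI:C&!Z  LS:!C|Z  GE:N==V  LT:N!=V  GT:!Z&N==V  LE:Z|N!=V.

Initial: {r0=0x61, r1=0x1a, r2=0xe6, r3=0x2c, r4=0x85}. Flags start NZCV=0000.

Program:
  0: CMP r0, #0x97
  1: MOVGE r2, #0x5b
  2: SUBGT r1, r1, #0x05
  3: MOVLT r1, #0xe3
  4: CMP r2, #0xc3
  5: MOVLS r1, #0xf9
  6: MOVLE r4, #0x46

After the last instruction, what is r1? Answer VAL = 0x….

VAL = 0xf9

[0] flags=1001 → (cmp)
[1] flags=1001 GE?T → r2=0x5b
[2] flags=1001 GT?T → r1=0x15
[3] flags=1001 LT?F → skip
[4] flags=1001 → (cmp)
[5] flags=1001 LS?T → r1=0xf9
[6] flags=1001 LE?F → skip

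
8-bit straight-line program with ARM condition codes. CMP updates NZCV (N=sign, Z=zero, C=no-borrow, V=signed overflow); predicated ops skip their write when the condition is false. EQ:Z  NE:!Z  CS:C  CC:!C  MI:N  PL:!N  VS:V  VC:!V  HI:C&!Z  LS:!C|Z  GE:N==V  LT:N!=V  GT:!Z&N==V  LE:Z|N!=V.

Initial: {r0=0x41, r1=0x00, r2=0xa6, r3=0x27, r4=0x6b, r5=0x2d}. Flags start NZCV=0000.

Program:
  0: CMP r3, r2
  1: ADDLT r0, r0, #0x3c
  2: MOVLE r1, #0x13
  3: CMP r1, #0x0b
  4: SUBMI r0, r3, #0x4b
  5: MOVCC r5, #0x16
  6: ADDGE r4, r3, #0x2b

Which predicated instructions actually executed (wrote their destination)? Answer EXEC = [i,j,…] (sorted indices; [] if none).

[0] flags=1001 → (cmp)
[1] flags=1001 LT?F → skip
[2] flags=1001 LE?F → skip
[3] flags=1000 → (cmp)
[4] flags=1000 MI?T → r0=0xdc
[5] flags=1000 CC?T → r5=0x16
[6] flags=1000 GE?F → skip

EXEC = [4,5]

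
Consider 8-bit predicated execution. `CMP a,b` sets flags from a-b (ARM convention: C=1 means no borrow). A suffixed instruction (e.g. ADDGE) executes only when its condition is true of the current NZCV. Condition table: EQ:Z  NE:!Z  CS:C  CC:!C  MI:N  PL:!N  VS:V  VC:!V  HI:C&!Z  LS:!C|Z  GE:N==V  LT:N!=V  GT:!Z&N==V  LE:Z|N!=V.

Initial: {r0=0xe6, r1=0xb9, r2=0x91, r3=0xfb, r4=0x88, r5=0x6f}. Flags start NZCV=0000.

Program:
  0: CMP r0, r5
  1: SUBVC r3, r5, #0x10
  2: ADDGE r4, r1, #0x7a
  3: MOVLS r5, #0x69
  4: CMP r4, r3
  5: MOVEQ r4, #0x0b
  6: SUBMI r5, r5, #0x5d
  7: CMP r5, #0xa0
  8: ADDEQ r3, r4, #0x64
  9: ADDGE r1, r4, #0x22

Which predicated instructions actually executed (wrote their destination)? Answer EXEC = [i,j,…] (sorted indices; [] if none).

EXEC = [6,9]

[0] flags=0011 → (cmp)
[1] flags=0011 VC?F → skip
[2] flags=0011 GE?F → skip
[3] flags=0011 LS?F → skip
[4] flags=1000 → (cmp)
[5] flags=1000 EQ?F → skip
[6] flags=1000 MI?T → r5=0x12
[7] flags=0000 → (cmp)
[8] flags=0000 EQ?F → skip
[9] flags=0000 GE?T → r1=0xaa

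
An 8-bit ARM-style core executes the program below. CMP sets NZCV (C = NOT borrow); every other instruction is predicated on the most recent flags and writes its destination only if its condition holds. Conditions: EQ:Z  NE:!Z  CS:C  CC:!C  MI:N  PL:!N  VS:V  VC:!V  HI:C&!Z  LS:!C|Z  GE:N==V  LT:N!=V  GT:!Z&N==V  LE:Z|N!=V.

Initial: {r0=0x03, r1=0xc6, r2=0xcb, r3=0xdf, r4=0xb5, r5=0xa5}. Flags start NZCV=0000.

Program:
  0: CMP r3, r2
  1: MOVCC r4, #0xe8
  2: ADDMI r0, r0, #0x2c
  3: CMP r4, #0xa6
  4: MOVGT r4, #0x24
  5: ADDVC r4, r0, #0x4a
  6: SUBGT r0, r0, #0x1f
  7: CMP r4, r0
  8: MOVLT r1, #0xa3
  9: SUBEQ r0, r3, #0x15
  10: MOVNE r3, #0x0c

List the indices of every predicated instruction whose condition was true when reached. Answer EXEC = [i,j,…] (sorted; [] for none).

[0] flags=0010 → (cmp)
[1] flags=0010 CC?F → skip
[2] flags=0010 MI?F → skip
[3] flags=0010 → (cmp)
[4] flags=0010 GT?T → r4=0x24
[5] flags=0010 VC?T → r4=0x4d
[6] flags=0010 GT?T → r0=0xe4
[7] flags=0000 → (cmp)
[8] flags=0000 LT?F → skip
[9] flags=0000 EQ?F → skip
[10] flags=0000 NE?T → r3=0x0c

EXEC = [4,5,6,10]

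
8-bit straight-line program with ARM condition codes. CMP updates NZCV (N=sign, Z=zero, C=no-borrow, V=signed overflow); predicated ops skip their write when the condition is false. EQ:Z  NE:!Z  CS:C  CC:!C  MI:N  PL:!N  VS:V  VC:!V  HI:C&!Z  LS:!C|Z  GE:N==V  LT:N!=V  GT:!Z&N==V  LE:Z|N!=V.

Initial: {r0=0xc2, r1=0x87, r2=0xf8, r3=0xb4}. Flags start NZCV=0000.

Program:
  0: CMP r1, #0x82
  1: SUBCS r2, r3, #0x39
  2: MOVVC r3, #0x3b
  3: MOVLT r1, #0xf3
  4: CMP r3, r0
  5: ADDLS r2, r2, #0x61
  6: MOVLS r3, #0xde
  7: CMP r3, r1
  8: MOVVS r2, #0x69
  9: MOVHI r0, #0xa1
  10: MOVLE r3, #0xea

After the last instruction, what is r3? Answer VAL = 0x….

0: ✓ CMP  NZCV=0010
1: ✓ SUBCS  r2←0x7b
2: ✓ MOVVC  r3←0x3b
3: · MOVLT
4: ✓ CMP  NZCV=0000
5: ✓ ADDLS  r2←0xdc
6: ✓ MOVLS  r3←0xde
7: ✓ CMP  NZCV=0010
8: · MOVVS
9: ✓ MOVHI  r0←0xa1
10: · MOVLE

VAL = 0xde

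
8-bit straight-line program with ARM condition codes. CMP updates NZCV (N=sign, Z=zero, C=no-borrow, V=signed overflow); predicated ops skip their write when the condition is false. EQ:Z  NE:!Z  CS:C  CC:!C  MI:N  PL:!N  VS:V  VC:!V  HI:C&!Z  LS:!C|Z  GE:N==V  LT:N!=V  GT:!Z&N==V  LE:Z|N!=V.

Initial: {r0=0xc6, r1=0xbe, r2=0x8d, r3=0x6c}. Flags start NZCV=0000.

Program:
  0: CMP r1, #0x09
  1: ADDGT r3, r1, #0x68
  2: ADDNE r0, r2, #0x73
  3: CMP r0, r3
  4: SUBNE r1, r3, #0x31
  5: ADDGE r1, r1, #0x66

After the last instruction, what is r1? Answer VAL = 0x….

VAL = 0x3b

[0] flags=1010 → (cmp)
[1] flags=1010 GT?F → skip
[2] flags=1010 NE?T → r0=0x00
[3] flags=1000 → (cmp)
[4] flags=1000 NE?T → r1=0x3b
[5] flags=1000 GE?F → skip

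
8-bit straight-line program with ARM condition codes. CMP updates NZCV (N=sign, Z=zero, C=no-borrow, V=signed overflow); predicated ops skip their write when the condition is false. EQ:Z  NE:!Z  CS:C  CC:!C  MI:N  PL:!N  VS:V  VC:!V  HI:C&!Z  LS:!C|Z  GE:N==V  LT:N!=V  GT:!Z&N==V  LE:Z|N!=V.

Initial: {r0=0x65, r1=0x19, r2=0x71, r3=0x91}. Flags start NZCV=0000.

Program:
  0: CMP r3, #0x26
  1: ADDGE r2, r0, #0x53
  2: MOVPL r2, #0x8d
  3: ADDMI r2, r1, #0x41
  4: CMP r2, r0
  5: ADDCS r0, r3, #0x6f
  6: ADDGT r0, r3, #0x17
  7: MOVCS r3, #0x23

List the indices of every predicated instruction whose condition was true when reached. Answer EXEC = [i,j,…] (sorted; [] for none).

EXEC = [2,5,7]

0: ✓ CMP  NZCV=0011
1: · ADDGE
2: ✓ MOVPL  r2←0x8d
3: · ADDMI
4: ✓ CMP  NZCV=0011
5: ✓ ADDCS  r0←0x00
6: · ADDGT
7: ✓ MOVCS  r3←0x23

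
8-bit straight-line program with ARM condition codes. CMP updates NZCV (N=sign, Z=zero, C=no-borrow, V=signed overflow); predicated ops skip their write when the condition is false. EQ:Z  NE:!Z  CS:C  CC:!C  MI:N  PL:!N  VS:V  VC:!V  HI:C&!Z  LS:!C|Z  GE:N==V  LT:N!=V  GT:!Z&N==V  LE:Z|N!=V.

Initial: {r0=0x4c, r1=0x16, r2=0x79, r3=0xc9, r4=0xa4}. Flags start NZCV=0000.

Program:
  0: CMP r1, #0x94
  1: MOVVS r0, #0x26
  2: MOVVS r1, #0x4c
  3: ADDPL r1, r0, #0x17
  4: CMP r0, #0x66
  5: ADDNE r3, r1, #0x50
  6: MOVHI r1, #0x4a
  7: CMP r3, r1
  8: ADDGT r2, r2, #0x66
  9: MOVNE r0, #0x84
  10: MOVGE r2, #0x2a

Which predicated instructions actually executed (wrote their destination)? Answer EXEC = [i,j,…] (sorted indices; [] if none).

0: ✓ CMP  NZCV=1001
1: ✓ MOVVS  r0←0x26
2: ✓ MOVVS  r1←0x4c
3: · ADDPL
4: ✓ CMP  NZCV=1000
5: ✓ ADDNE  r3←0x9c
6: · MOVHI
7: ✓ CMP  NZCV=0011
8: · ADDGT
9: ✓ MOVNE  r0←0x84
10: · MOVGE

EXEC = [1,2,5,9]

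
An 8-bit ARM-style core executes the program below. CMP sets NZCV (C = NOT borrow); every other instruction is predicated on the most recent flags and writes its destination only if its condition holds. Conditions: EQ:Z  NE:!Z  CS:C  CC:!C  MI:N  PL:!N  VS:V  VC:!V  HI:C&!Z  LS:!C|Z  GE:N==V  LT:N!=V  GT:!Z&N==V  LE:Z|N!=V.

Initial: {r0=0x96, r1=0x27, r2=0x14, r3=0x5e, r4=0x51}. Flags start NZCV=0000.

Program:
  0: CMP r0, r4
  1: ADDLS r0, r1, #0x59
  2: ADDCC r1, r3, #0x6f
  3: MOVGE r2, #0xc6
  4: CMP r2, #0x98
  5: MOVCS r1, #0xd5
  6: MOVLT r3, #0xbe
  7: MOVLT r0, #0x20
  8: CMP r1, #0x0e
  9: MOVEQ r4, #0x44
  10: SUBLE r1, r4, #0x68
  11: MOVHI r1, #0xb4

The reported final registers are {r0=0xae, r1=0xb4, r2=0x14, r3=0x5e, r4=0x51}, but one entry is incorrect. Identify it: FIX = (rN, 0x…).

[0] flags=0011 → (cmp)
[1] flags=0011 LS?F → skip
[2] flags=0011 CC?F → skip
[3] flags=0011 GE?F → skip
[4] flags=0000 → (cmp)
[5] flags=0000 CS?F → skip
[6] flags=0000 LT?F → skip
[7] flags=0000 LT?F → skip
[8] flags=0010 → (cmp)
[9] flags=0010 EQ?F → skip
[10] flags=0010 LE?F → skip
[11] flags=0010 HI?T → r1=0xb4

FIX = (r0, 0x96)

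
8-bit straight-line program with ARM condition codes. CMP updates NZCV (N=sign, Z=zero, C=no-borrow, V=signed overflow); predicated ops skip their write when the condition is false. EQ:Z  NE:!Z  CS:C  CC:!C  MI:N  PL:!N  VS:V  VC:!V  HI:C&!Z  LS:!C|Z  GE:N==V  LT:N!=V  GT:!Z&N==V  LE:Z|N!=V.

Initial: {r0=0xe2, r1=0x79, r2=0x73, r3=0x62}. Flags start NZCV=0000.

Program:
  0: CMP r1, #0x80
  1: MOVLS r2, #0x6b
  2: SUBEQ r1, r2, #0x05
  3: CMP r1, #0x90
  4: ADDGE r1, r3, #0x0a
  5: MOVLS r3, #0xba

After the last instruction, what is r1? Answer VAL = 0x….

VAL = 0x6c

0: ✓ CMP  NZCV=1001
1: ✓ MOVLS  r2←0x6b
2: · SUBEQ
3: ✓ CMP  NZCV=1001
4: ✓ ADDGE  r1←0x6c
5: ✓ MOVLS  r3←0xba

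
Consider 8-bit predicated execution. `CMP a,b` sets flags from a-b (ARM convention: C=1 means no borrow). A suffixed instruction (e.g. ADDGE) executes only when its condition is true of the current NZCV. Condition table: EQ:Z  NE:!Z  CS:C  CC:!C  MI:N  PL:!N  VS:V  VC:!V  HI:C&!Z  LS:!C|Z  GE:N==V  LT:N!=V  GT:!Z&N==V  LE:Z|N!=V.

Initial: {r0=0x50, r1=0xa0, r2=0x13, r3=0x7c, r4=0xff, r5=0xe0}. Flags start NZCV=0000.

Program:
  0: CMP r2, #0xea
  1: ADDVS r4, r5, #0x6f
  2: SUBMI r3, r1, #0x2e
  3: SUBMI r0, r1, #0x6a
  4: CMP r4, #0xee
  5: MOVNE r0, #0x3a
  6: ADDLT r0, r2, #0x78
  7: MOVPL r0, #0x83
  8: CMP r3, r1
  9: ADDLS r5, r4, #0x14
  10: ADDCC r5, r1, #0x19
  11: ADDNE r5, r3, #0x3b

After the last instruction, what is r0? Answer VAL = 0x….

[0] flags=0000 → (cmp)
[1] flags=0000 VS?F → skip
[2] flags=0000 MI?F → skip
[3] flags=0000 MI?F → skip
[4] flags=0010 → (cmp)
[5] flags=0010 NE?T → r0=0x3a
[6] flags=0010 LT?F → skip
[7] flags=0010 PL?T → r0=0x83
[8] flags=1001 → (cmp)
[9] flags=1001 LS?T → r5=0x13
[10] flags=1001 CC?T → r5=0xb9
[11] flags=1001 NE?T → r5=0xb7

VAL = 0x83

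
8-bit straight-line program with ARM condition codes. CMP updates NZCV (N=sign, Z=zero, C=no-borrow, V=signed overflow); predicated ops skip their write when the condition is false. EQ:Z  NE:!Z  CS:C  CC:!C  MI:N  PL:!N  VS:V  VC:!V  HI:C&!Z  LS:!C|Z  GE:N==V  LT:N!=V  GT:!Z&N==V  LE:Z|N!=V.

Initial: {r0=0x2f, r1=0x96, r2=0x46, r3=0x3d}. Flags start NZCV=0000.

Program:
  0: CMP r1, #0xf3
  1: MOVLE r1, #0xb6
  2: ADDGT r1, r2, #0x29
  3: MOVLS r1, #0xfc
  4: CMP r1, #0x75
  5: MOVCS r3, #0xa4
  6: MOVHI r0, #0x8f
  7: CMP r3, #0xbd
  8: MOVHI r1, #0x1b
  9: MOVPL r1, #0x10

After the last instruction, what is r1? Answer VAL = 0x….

0: ✓ CMP  NZCV=1000
1: ✓ MOVLE  r1←0xb6
2: · ADDGT
3: ✓ MOVLS  r1←0xfc
4: ✓ CMP  NZCV=1010
5: ✓ MOVCS  r3←0xa4
6: ✓ MOVHI  r0←0x8f
7: ✓ CMP  NZCV=1000
8: · MOVHI
9: · MOVPL

VAL = 0xfc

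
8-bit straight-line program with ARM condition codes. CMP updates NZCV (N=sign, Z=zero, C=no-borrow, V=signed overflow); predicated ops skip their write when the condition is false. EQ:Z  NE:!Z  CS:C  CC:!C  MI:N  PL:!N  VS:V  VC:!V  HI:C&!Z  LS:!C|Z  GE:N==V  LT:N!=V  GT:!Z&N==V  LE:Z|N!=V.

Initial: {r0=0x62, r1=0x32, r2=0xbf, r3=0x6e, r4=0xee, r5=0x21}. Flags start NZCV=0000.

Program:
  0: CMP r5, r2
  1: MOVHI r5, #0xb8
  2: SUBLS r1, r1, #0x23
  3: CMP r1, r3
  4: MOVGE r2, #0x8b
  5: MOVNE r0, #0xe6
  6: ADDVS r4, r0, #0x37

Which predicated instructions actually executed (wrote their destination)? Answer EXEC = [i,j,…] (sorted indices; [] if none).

EXEC = [2,5]

0: ✓ CMP  NZCV=0000
1: · MOVHI
2: ✓ SUBLS  r1←0x0f
3: ✓ CMP  NZCV=1000
4: · MOVGE
5: ✓ MOVNE  r0←0xe6
6: · ADDVS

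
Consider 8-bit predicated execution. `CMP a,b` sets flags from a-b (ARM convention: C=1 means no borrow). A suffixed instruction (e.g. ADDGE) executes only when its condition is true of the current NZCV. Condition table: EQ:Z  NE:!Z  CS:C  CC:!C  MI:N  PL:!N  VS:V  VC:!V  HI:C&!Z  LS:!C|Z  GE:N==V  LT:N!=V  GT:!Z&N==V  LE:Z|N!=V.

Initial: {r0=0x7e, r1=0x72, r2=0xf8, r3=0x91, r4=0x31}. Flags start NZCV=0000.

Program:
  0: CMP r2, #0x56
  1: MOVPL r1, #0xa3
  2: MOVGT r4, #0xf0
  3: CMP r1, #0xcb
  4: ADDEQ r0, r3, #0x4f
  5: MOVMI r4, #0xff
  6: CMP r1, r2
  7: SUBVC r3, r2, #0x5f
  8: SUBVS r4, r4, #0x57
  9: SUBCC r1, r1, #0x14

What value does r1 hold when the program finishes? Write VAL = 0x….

0: ✓ CMP  NZCV=1010
1: · MOVPL
2: · MOVGT
3: ✓ CMP  NZCV=1001
4: · ADDEQ
5: ✓ MOVMI  r4←0xff
6: ✓ CMP  NZCV=0000
7: ✓ SUBVC  r3←0x99
8: · SUBVS
9: ✓ SUBCC  r1←0x5e

VAL = 0x5e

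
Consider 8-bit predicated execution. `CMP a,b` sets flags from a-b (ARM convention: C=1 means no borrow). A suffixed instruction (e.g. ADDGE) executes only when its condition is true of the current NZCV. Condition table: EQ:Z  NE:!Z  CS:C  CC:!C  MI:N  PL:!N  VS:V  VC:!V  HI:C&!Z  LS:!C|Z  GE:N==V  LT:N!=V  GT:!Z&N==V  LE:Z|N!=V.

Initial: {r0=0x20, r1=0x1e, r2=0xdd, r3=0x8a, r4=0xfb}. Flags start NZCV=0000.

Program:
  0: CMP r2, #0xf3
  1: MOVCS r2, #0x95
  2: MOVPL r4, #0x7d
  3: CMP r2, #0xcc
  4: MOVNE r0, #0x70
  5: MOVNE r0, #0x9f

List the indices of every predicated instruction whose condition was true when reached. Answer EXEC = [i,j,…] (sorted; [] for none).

EXEC = [4,5]

[0] flags=1000 → (cmp)
[1] flags=1000 CS?F → skip
[2] flags=1000 PL?F → skip
[3] flags=0010 → (cmp)
[4] flags=0010 NE?T → r0=0x70
[5] flags=0010 NE?T → r0=0x9f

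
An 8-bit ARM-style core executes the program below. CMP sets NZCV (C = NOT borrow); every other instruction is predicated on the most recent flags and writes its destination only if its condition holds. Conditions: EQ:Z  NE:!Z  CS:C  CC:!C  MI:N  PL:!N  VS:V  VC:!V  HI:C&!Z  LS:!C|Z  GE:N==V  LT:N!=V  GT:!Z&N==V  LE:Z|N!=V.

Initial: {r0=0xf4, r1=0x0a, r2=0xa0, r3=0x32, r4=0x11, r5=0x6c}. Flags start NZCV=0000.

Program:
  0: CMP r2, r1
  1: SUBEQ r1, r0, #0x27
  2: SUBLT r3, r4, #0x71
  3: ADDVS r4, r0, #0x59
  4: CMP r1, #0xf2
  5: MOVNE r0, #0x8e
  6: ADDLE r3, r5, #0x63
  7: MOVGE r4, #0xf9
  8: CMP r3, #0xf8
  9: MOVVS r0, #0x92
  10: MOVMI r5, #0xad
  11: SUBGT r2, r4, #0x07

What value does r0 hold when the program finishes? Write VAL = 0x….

VAL = 0x8e

[0] flags=1010 → (cmp)
[1] flags=1010 EQ?F → skip
[2] flags=1010 LT?T → r3=0xa0
[3] flags=1010 VS?F → skip
[4] flags=0000 → (cmp)
[5] flags=0000 NE?T → r0=0x8e
[6] flags=0000 LE?F → skip
[7] flags=0000 GE?T → r4=0xf9
[8] flags=1000 → (cmp)
[9] flags=1000 VS?F → skip
[10] flags=1000 MI?T → r5=0xad
[11] flags=1000 GT?F → skip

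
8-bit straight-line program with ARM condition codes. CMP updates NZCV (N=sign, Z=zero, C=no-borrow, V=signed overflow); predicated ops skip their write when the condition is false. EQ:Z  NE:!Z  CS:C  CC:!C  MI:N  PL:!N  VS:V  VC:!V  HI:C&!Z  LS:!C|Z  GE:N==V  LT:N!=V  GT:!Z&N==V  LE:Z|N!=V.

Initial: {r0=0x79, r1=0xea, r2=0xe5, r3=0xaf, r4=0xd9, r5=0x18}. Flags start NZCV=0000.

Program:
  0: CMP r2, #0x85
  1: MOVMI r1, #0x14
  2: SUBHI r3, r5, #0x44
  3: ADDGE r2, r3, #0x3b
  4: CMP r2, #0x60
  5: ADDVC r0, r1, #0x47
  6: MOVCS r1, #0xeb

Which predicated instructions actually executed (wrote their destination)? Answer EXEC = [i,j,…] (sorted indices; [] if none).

EXEC = [2,3,5]

[0] flags=0010 → (cmp)
[1] flags=0010 MI?F → skip
[2] flags=0010 HI?T → r3=0xd4
[3] flags=0010 GE?T → r2=0x0f
[4] flags=1000 → (cmp)
[5] flags=1000 VC?T → r0=0x31
[6] flags=1000 CS?F → skip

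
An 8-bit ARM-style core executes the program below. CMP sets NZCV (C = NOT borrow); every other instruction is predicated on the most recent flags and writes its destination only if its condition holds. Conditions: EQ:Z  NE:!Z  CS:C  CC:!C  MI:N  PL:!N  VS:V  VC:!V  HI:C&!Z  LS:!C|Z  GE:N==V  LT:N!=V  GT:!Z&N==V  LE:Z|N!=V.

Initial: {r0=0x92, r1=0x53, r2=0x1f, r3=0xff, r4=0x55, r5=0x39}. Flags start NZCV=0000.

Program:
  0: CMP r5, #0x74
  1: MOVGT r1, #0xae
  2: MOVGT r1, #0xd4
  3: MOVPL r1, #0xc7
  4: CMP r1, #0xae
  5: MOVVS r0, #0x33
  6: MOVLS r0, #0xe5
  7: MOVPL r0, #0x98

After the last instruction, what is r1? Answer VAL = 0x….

[0] flags=1000 → (cmp)
[1] flags=1000 GT?F → skip
[2] flags=1000 GT?F → skip
[3] flags=1000 PL?F → skip
[4] flags=1001 → (cmp)
[5] flags=1001 VS?T → r0=0x33
[6] flags=1001 LS?T → r0=0xe5
[7] flags=1001 PL?F → skip

VAL = 0x53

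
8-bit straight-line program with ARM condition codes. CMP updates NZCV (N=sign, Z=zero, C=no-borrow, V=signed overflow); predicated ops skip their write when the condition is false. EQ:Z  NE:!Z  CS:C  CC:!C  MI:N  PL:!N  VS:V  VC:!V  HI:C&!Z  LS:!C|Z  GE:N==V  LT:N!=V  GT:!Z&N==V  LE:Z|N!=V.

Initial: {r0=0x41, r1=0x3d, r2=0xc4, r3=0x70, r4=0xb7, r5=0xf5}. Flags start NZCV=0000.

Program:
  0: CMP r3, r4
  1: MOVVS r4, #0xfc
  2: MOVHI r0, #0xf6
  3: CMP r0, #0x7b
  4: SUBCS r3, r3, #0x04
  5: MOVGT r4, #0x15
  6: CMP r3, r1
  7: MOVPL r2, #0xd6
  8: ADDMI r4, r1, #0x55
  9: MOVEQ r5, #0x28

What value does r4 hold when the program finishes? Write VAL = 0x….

VAL = 0xfc

0: ✓ CMP  NZCV=1001
1: ✓ MOVVS  r4←0xfc
2: · MOVHI
3: ✓ CMP  NZCV=1000
4: · SUBCS
5: · MOVGT
6: ✓ CMP  NZCV=0010
7: ✓ MOVPL  r2←0xd6
8: · ADDMI
9: · MOVEQ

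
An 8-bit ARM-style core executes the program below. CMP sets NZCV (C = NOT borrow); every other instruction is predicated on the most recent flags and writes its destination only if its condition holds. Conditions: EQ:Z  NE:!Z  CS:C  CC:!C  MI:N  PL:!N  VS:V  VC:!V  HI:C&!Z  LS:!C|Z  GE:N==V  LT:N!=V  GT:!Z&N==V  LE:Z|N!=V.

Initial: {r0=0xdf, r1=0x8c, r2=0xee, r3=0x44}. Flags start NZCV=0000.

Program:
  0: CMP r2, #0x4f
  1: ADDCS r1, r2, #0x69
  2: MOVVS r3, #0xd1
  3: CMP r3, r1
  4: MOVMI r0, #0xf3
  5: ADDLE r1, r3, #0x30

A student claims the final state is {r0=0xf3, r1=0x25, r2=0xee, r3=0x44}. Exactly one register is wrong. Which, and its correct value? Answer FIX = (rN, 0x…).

0: ✓ CMP  NZCV=1010
1: ✓ ADDCS  r1←0x57
2: · MOVVS
3: ✓ CMP  NZCV=1000
4: ✓ MOVMI  r0←0xf3
5: ✓ ADDLE  r1←0x74

FIX = (r1, 0x74)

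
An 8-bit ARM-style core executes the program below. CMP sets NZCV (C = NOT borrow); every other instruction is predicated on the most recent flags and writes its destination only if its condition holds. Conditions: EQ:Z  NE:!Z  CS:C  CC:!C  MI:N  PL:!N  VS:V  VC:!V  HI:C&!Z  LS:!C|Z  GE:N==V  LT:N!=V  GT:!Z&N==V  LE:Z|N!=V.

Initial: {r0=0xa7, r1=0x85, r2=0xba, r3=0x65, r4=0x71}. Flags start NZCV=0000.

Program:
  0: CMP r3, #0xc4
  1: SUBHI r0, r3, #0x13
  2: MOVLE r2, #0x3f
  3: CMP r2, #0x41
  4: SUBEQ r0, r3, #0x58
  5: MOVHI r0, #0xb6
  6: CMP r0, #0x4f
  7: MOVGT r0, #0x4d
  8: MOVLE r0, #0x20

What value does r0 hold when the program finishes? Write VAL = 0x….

VAL = 0x20

[0] flags=1001 → (cmp)
[1] flags=1001 HI?F → skip
[2] flags=1001 LE?F → skip
[3] flags=0011 → (cmp)
[4] flags=0011 EQ?F → skip
[5] flags=0011 HI?T → r0=0xb6
[6] flags=0011 → (cmp)
[7] flags=0011 GT?F → skip
[8] flags=0011 LE?T → r0=0x20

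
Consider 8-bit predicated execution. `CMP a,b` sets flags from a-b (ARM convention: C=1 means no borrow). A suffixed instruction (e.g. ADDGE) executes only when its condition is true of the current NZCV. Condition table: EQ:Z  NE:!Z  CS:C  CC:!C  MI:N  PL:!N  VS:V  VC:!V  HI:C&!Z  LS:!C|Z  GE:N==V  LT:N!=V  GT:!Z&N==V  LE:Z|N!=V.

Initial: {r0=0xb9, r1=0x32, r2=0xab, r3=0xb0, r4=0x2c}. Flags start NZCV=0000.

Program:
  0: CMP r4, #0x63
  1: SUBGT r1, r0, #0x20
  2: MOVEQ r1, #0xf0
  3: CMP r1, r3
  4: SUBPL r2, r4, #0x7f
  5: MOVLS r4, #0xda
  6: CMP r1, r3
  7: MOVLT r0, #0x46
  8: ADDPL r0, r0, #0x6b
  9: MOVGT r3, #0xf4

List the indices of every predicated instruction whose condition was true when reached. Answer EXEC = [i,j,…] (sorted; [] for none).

EXEC = [5,9]

0: ✓ CMP  NZCV=1000
1: · SUBGT
2: · MOVEQ
3: ✓ CMP  NZCV=1001
4: · SUBPL
5: ✓ MOVLS  r4←0xda
6: ✓ CMP  NZCV=1001
7: · MOVLT
8: · ADDPL
9: ✓ MOVGT  r3←0xf4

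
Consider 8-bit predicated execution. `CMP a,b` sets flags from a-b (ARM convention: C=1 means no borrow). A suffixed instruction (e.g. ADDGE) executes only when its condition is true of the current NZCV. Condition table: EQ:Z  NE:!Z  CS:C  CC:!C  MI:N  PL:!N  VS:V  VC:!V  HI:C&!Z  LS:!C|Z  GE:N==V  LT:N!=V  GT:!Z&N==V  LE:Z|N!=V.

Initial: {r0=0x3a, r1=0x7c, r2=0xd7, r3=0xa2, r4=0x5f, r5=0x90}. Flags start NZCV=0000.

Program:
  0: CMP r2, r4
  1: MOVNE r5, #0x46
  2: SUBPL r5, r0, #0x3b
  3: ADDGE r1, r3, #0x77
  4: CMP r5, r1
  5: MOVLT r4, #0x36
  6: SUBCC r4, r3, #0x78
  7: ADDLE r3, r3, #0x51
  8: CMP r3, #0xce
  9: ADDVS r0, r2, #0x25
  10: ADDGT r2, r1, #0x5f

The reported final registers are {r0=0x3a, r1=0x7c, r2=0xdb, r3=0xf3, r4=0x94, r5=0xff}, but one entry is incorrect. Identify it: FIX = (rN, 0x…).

FIX = (r4, 0x36)

[0] flags=0011 → (cmp)
[1] flags=0011 NE?T → r5=0x46
[2] flags=0011 PL?T → r5=0xff
[3] flags=0011 GE?F → skip
[4] flags=1010 → (cmp)
[5] flags=1010 LT?T → r4=0x36
[6] flags=1010 CC?F → skip
[7] flags=1010 LE?T → r3=0xf3
[8] flags=0010 → (cmp)
[9] flags=0010 VS?F → skip
[10] flags=0010 GT?T → r2=0xdb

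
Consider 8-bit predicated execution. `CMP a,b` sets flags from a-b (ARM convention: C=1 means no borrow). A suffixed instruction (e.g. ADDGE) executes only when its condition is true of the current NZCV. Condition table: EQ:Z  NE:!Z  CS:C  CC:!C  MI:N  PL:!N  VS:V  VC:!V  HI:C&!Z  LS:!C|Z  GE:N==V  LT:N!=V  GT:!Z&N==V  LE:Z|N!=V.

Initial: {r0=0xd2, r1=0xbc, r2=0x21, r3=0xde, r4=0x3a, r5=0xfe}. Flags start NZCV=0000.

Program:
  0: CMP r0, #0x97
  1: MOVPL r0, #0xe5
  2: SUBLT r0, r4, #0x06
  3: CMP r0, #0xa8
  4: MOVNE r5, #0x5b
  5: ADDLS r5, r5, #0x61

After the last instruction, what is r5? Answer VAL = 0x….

[0] flags=0010 → (cmp)
[1] flags=0010 PL?T → r0=0xe5
[2] flags=0010 LT?F → skip
[3] flags=0010 → (cmp)
[4] flags=0010 NE?T → r5=0x5b
[5] flags=0010 LS?F → skip

VAL = 0x5b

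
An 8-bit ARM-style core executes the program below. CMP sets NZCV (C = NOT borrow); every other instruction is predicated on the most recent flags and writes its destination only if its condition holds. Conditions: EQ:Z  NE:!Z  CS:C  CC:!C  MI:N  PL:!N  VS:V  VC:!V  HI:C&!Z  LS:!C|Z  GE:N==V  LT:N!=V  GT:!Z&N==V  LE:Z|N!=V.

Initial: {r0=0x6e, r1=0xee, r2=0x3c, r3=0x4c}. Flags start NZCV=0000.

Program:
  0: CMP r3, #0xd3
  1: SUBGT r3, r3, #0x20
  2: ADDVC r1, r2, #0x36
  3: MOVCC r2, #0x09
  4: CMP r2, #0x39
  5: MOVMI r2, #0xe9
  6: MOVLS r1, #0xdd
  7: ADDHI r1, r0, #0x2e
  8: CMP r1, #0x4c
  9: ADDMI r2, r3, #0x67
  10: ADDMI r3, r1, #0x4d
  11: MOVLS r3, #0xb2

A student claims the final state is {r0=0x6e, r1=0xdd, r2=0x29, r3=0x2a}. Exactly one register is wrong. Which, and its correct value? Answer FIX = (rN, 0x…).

FIX = (r2, 0x93)

0: ✓ CMP  NZCV=0000
1: ✓ SUBGT  r3←0x2c
2: ✓ ADDVC  r1←0x72
3: ✓ MOVCC  r2←0x09
4: ✓ CMP  NZCV=1000
5: ✓ MOVMI  r2←0xe9
6: ✓ MOVLS  r1←0xdd
7: · ADDHI
8: ✓ CMP  NZCV=1010
9: ✓ ADDMI  r2←0x93
10: ✓ ADDMI  r3←0x2a
11: · MOVLS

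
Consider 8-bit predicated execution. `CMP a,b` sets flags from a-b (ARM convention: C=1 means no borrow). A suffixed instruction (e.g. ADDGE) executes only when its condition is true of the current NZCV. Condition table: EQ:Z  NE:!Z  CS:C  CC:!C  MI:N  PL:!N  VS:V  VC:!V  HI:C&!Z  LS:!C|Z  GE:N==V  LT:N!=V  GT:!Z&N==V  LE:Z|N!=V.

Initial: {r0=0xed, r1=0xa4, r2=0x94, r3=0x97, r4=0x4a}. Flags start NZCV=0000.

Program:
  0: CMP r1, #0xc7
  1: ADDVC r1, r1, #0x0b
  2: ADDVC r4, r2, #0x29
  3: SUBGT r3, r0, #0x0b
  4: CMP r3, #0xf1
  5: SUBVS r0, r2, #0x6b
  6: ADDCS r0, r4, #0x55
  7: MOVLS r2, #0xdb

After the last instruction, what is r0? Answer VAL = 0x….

[0] flags=1000 → (cmp)
[1] flags=1000 VC?T → r1=0xaf
[2] flags=1000 VC?T → r4=0xbd
[3] flags=1000 GT?F → skip
[4] flags=1000 → (cmp)
[5] flags=1000 VS?F → skip
[6] flags=1000 CS?F → skip
[7] flags=1000 LS?T → r2=0xdb

VAL = 0xed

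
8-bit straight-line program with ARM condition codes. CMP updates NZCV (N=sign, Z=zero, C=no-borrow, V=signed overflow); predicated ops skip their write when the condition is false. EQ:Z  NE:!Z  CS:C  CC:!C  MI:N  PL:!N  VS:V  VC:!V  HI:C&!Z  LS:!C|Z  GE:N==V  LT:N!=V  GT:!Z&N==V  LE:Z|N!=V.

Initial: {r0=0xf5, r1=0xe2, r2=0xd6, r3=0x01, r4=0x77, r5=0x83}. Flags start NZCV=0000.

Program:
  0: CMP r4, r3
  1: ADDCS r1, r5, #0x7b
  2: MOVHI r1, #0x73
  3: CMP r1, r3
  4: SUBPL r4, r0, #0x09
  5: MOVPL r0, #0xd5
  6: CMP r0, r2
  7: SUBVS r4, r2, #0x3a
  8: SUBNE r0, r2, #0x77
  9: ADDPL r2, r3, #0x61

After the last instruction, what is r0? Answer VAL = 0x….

[0] flags=0010 → (cmp)
[1] flags=0010 CS?T → r1=0xfe
[2] flags=0010 HI?T → r1=0x73
[3] flags=0010 → (cmp)
[4] flags=0010 PL?T → r4=0xec
[5] flags=0010 PL?T → r0=0xd5
[6] flags=1000 → (cmp)
[7] flags=1000 VS?F → skip
[8] flags=1000 NE?T → r0=0x5f
[9] flags=1000 PL?F → skip

VAL = 0x5f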